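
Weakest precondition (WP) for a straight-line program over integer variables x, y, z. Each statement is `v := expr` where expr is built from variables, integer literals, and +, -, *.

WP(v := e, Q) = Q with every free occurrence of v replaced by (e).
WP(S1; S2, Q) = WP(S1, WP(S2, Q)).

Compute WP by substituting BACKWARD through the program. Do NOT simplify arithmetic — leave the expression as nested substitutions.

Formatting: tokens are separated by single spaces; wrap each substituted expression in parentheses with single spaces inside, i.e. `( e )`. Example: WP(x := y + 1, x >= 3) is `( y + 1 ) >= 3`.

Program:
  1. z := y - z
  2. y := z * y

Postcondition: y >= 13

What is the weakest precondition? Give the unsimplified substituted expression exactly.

post: y >= 13
stmt 2: y := z * y  -- replace 1 occurrence(s) of y with (z * y)
  => ( z * y ) >= 13
stmt 1: z := y - z  -- replace 1 occurrence(s) of z with (y - z)
  => ( ( y - z ) * y ) >= 13

Answer: ( ( y - z ) * y ) >= 13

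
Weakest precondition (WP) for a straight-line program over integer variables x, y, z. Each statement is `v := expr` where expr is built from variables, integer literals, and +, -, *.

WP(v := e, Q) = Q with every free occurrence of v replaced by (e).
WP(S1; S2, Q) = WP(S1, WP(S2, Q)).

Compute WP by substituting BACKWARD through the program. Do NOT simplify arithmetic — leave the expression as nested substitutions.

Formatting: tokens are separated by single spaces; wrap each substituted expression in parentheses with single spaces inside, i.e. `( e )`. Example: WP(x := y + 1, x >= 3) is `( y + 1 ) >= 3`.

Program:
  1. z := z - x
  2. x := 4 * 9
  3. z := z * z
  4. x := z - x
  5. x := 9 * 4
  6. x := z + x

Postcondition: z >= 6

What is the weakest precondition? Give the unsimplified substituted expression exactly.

Answer: ( ( z - x ) * ( z - x ) ) >= 6

Derivation:
post: z >= 6
stmt 6: x := z + x  -- replace 0 occurrence(s) of x with (z + x)
  => z >= 6
stmt 5: x := 9 * 4  -- replace 0 occurrence(s) of x with (9 * 4)
  => z >= 6
stmt 4: x := z - x  -- replace 0 occurrence(s) of x with (z - x)
  => z >= 6
stmt 3: z := z * z  -- replace 1 occurrence(s) of z with (z * z)
  => ( z * z ) >= 6
stmt 2: x := 4 * 9  -- replace 0 occurrence(s) of x with (4 * 9)
  => ( z * z ) >= 6
stmt 1: z := z - x  -- replace 2 occurrence(s) of z with (z - x)
  => ( ( z - x ) * ( z - x ) ) >= 6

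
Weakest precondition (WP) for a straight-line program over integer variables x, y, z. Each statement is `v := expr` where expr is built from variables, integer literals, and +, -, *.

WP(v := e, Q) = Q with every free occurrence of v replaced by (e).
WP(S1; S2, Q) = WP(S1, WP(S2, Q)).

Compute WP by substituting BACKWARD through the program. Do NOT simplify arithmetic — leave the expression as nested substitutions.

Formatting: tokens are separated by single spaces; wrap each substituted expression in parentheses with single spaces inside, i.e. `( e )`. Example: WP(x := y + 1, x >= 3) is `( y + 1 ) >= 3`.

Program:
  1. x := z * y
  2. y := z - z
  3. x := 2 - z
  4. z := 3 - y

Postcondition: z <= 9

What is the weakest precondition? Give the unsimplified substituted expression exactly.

Answer: ( 3 - ( z - z ) ) <= 9

Derivation:
post: z <= 9
stmt 4: z := 3 - y  -- replace 1 occurrence(s) of z with (3 - y)
  => ( 3 - y ) <= 9
stmt 3: x := 2 - z  -- replace 0 occurrence(s) of x with (2 - z)
  => ( 3 - y ) <= 9
stmt 2: y := z - z  -- replace 1 occurrence(s) of y with (z - z)
  => ( 3 - ( z - z ) ) <= 9
stmt 1: x := z * y  -- replace 0 occurrence(s) of x with (z * y)
  => ( 3 - ( z - z ) ) <= 9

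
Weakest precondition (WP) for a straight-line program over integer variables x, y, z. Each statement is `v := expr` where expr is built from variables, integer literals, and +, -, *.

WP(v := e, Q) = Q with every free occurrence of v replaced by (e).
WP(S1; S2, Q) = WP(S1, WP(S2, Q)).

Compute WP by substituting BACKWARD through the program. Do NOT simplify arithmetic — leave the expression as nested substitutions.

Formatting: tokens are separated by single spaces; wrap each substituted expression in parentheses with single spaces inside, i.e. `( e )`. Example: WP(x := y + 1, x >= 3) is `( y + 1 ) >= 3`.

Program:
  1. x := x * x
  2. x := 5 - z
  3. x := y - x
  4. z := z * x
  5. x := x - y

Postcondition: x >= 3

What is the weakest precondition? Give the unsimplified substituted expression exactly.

Answer: ( ( y - ( 5 - z ) ) - y ) >= 3

Derivation:
post: x >= 3
stmt 5: x := x - y  -- replace 1 occurrence(s) of x with (x - y)
  => ( x - y ) >= 3
stmt 4: z := z * x  -- replace 0 occurrence(s) of z with (z * x)
  => ( x - y ) >= 3
stmt 3: x := y - x  -- replace 1 occurrence(s) of x with (y - x)
  => ( ( y - x ) - y ) >= 3
stmt 2: x := 5 - z  -- replace 1 occurrence(s) of x with (5 - z)
  => ( ( y - ( 5 - z ) ) - y ) >= 3
stmt 1: x := x * x  -- replace 0 occurrence(s) of x with (x * x)
  => ( ( y - ( 5 - z ) ) - y ) >= 3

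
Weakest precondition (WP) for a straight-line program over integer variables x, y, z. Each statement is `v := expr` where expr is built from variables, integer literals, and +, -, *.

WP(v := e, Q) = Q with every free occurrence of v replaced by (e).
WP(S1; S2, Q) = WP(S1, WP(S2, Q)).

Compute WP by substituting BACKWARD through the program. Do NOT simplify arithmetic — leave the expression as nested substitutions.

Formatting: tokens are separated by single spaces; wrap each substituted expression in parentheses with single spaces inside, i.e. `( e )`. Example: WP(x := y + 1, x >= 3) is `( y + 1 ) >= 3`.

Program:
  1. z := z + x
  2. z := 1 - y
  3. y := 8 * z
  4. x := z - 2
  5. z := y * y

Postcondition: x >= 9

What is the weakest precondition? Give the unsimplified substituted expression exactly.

Answer: ( ( 1 - y ) - 2 ) >= 9

Derivation:
post: x >= 9
stmt 5: z := y * y  -- replace 0 occurrence(s) of z with (y * y)
  => x >= 9
stmt 4: x := z - 2  -- replace 1 occurrence(s) of x with (z - 2)
  => ( z - 2 ) >= 9
stmt 3: y := 8 * z  -- replace 0 occurrence(s) of y with (8 * z)
  => ( z - 2 ) >= 9
stmt 2: z := 1 - y  -- replace 1 occurrence(s) of z with (1 - y)
  => ( ( 1 - y ) - 2 ) >= 9
stmt 1: z := z + x  -- replace 0 occurrence(s) of z with (z + x)
  => ( ( 1 - y ) - 2 ) >= 9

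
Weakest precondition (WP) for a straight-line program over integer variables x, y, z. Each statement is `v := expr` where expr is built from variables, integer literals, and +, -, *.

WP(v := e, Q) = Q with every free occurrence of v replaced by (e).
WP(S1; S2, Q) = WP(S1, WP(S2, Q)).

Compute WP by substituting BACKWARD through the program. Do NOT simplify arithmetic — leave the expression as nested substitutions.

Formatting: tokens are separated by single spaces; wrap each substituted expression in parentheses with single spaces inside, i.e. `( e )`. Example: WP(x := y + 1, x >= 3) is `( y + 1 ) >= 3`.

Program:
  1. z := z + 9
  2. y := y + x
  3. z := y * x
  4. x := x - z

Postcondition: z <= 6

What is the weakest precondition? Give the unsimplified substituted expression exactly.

Answer: ( ( y + x ) * x ) <= 6

Derivation:
post: z <= 6
stmt 4: x := x - z  -- replace 0 occurrence(s) of x with (x - z)
  => z <= 6
stmt 3: z := y * x  -- replace 1 occurrence(s) of z with (y * x)
  => ( y * x ) <= 6
stmt 2: y := y + x  -- replace 1 occurrence(s) of y with (y + x)
  => ( ( y + x ) * x ) <= 6
stmt 1: z := z + 9  -- replace 0 occurrence(s) of z with (z + 9)
  => ( ( y + x ) * x ) <= 6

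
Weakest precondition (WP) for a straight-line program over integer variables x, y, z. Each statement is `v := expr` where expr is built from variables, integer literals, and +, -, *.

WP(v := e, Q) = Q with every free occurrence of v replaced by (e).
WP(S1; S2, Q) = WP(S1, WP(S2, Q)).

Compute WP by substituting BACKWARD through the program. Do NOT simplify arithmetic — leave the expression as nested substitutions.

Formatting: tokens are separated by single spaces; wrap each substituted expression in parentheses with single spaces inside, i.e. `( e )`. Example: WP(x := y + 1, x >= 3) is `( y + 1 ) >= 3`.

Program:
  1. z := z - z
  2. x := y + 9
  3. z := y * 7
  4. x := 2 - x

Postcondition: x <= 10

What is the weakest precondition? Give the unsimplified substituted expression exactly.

post: x <= 10
stmt 4: x := 2 - x  -- replace 1 occurrence(s) of x with (2 - x)
  => ( 2 - x ) <= 10
stmt 3: z := y * 7  -- replace 0 occurrence(s) of z with (y * 7)
  => ( 2 - x ) <= 10
stmt 2: x := y + 9  -- replace 1 occurrence(s) of x with (y + 9)
  => ( 2 - ( y + 9 ) ) <= 10
stmt 1: z := z - z  -- replace 0 occurrence(s) of z with (z - z)
  => ( 2 - ( y + 9 ) ) <= 10

Answer: ( 2 - ( y + 9 ) ) <= 10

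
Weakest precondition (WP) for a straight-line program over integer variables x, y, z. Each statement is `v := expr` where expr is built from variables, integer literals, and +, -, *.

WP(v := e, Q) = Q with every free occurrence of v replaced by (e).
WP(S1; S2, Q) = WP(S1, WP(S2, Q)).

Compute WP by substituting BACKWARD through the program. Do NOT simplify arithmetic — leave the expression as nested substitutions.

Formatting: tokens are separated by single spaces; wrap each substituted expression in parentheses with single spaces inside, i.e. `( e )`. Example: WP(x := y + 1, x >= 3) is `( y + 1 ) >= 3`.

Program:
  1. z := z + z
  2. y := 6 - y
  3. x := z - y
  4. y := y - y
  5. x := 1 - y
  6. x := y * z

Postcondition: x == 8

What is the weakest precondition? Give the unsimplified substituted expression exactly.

post: x == 8
stmt 6: x := y * z  -- replace 1 occurrence(s) of x with (y * z)
  => ( y * z ) == 8
stmt 5: x := 1 - y  -- replace 0 occurrence(s) of x with (1 - y)
  => ( y * z ) == 8
stmt 4: y := y - y  -- replace 1 occurrence(s) of y with (y - y)
  => ( ( y - y ) * z ) == 8
stmt 3: x := z - y  -- replace 0 occurrence(s) of x with (z - y)
  => ( ( y - y ) * z ) == 8
stmt 2: y := 6 - y  -- replace 2 occurrence(s) of y with (6 - y)
  => ( ( ( 6 - y ) - ( 6 - y ) ) * z ) == 8
stmt 1: z := z + z  -- replace 1 occurrence(s) of z with (z + z)
  => ( ( ( 6 - y ) - ( 6 - y ) ) * ( z + z ) ) == 8

Answer: ( ( ( 6 - y ) - ( 6 - y ) ) * ( z + z ) ) == 8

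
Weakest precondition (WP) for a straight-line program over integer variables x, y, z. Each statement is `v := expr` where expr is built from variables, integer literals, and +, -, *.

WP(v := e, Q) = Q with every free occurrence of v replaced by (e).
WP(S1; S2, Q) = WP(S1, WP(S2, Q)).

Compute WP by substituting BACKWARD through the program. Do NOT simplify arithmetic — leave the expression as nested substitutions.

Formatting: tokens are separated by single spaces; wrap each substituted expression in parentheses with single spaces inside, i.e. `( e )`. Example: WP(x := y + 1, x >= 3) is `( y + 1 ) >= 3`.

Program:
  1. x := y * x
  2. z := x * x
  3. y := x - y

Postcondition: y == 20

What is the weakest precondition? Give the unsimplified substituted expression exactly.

Answer: ( ( y * x ) - y ) == 20

Derivation:
post: y == 20
stmt 3: y := x - y  -- replace 1 occurrence(s) of y with (x - y)
  => ( x - y ) == 20
stmt 2: z := x * x  -- replace 0 occurrence(s) of z with (x * x)
  => ( x - y ) == 20
stmt 1: x := y * x  -- replace 1 occurrence(s) of x with (y * x)
  => ( ( y * x ) - y ) == 20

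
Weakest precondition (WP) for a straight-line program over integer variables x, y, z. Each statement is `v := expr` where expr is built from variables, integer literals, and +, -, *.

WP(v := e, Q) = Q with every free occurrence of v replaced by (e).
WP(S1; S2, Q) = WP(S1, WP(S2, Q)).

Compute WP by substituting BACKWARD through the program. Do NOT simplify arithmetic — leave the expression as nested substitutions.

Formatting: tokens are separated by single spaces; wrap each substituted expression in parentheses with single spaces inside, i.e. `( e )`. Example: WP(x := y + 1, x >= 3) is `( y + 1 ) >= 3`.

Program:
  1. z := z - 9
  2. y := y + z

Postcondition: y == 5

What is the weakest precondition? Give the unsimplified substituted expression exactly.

post: y == 5
stmt 2: y := y + z  -- replace 1 occurrence(s) of y with (y + z)
  => ( y + z ) == 5
stmt 1: z := z - 9  -- replace 1 occurrence(s) of z with (z - 9)
  => ( y + ( z - 9 ) ) == 5

Answer: ( y + ( z - 9 ) ) == 5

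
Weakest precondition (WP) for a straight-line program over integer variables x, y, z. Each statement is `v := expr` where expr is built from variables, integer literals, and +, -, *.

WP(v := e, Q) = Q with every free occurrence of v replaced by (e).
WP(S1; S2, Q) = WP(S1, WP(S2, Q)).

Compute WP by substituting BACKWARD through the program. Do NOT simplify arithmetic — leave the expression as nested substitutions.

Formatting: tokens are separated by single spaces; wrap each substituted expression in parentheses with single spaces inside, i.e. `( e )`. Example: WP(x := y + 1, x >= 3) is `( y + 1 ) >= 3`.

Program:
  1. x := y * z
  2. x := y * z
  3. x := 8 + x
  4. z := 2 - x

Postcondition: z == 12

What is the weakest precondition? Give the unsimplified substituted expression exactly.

post: z == 12
stmt 4: z := 2 - x  -- replace 1 occurrence(s) of z with (2 - x)
  => ( 2 - x ) == 12
stmt 3: x := 8 + x  -- replace 1 occurrence(s) of x with (8 + x)
  => ( 2 - ( 8 + x ) ) == 12
stmt 2: x := y * z  -- replace 1 occurrence(s) of x with (y * z)
  => ( 2 - ( 8 + ( y * z ) ) ) == 12
stmt 1: x := y * z  -- replace 0 occurrence(s) of x with (y * z)
  => ( 2 - ( 8 + ( y * z ) ) ) == 12

Answer: ( 2 - ( 8 + ( y * z ) ) ) == 12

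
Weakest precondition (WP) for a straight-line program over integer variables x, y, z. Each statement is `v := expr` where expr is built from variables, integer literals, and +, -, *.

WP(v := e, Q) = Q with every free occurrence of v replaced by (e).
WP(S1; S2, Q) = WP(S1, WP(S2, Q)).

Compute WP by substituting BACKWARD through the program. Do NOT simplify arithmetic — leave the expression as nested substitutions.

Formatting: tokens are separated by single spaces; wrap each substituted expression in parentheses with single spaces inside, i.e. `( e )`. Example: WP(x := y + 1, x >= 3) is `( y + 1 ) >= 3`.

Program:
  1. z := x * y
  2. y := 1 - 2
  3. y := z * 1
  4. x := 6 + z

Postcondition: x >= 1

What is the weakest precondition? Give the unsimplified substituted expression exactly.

post: x >= 1
stmt 4: x := 6 + z  -- replace 1 occurrence(s) of x with (6 + z)
  => ( 6 + z ) >= 1
stmt 3: y := z * 1  -- replace 0 occurrence(s) of y with (z * 1)
  => ( 6 + z ) >= 1
stmt 2: y := 1 - 2  -- replace 0 occurrence(s) of y with (1 - 2)
  => ( 6 + z ) >= 1
stmt 1: z := x * y  -- replace 1 occurrence(s) of z with (x * y)
  => ( 6 + ( x * y ) ) >= 1

Answer: ( 6 + ( x * y ) ) >= 1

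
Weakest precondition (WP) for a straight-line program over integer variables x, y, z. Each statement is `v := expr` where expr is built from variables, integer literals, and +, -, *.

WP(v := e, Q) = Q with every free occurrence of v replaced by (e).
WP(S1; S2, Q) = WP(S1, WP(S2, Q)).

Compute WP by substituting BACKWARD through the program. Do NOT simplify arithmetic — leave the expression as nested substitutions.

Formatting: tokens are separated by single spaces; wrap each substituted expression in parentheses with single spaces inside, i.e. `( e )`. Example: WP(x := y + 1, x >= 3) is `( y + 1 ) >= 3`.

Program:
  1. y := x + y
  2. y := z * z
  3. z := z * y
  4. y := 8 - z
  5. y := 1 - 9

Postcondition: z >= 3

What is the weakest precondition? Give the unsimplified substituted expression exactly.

post: z >= 3
stmt 5: y := 1 - 9  -- replace 0 occurrence(s) of y with (1 - 9)
  => z >= 3
stmt 4: y := 8 - z  -- replace 0 occurrence(s) of y with (8 - z)
  => z >= 3
stmt 3: z := z * y  -- replace 1 occurrence(s) of z with (z * y)
  => ( z * y ) >= 3
stmt 2: y := z * z  -- replace 1 occurrence(s) of y with (z * z)
  => ( z * ( z * z ) ) >= 3
stmt 1: y := x + y  -- replace 0 occurrence(s) of y with (x + y)
  => ( z * ( z * z ) ) >= 3

Answer: ( z * ( z * z ) ) >= 3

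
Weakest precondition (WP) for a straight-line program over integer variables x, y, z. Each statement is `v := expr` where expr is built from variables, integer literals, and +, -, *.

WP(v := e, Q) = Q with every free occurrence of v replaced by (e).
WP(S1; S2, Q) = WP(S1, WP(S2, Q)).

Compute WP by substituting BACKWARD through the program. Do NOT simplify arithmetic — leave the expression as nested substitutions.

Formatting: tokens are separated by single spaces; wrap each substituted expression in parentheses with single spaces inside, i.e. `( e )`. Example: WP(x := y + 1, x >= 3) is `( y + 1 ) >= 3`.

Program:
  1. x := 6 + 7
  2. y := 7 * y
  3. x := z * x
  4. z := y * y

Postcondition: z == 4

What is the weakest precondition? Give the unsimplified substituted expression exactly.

post: z == 4
stmt 4: z := y * y  -- replace 1 occurrence(s) of z with (y * y)
  => ( y * y ) == 4
stmt 3: x := z * x  -- replace 0 occurrence(s) of x with (z * x)
  => ( y * y ) == 4
stmt 2: y := 7 * y  -- replace 2 occurrence(s) of y with (7 * y)
  => ( ( 7 * y ) * ( 7 * y ) ) == 4
stmt 1: x := 6 + 7  -- replace 0 occurrence(s) of x with (6 + 7)
  => ( ( 7 * y ) * ( 7 * y ) ) == 4

Answer: ( ( 7 * y ) * ( 7 * y ) ) == 4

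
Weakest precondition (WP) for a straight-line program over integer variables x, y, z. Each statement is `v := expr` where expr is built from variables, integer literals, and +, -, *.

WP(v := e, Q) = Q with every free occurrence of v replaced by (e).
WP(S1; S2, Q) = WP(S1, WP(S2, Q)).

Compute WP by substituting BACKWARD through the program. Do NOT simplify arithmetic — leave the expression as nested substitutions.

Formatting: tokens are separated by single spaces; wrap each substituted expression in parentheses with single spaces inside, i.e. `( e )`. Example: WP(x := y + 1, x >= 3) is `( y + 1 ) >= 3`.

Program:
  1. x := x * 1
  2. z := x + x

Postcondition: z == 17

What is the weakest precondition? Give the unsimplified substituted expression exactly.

post: z == 17
stmt 2: z := x + x  -- replace 1 occurrence(s) of z with (x + x)
  => ( x + x ) == 17
stmt 1: x := x * 1  -- replace 2 occurrence(s) of x with (x * 1)
  => ( ( x * 1 ) + ( x * 1 ) ) == 17

Answer: ( ( x * 1 ) + ( x * 1 ) ) == 17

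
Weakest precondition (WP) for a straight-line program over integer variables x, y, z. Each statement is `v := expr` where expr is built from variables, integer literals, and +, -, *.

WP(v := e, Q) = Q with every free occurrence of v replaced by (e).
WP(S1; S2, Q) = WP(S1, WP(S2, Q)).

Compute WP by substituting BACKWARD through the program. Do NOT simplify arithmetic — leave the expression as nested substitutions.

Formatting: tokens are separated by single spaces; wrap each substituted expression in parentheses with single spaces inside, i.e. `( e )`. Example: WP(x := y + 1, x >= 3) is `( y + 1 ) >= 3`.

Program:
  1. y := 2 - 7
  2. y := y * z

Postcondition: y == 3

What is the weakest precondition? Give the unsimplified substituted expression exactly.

Answer: ( ( 2 - 7 ) * z ) == 3

Derivation:
post: y == 3
stmt 2: y := y * z  -- replace 1 occurrence(s) of y with (y * z)
  => ( y * z ) == 3
stmt 1: y := 2 - 7  -- replace 1 occurrence(s) of y with (2 - 7)
  => ( ( 2 - 7 ) * z ) == 3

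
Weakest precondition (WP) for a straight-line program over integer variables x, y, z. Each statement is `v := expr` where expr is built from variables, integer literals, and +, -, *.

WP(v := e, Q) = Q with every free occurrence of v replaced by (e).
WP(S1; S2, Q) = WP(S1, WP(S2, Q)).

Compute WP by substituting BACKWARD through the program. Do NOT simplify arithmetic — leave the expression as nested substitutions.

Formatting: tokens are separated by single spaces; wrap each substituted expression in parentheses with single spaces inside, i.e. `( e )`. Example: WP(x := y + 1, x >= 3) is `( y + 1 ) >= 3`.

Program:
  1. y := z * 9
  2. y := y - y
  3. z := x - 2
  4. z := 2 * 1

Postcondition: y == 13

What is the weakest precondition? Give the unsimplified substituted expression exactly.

Answer: ( ( z * 9 ) - ( z * 9 ) ) == 13

Derivation:
post: y == 13
stmt 4: z := 2 * 1  -- replace 0 occurrence(s) of z with (2 * 1)
  => y == 13
stmt 3: z := x - 2  -- replace 0 occurrence(s) of z with (x - 2)
  => y == 13
stmt 2: y := y - y  -- replace 1 occurrence(s) of y with (y - y)
  => ( y - y ) == 13
stmt 1: y := z * 9  -- replace 2 occurrence(s) of y with (z * 9)
  => ( ( z * 9 ) - ( z * 9 ) ) == 13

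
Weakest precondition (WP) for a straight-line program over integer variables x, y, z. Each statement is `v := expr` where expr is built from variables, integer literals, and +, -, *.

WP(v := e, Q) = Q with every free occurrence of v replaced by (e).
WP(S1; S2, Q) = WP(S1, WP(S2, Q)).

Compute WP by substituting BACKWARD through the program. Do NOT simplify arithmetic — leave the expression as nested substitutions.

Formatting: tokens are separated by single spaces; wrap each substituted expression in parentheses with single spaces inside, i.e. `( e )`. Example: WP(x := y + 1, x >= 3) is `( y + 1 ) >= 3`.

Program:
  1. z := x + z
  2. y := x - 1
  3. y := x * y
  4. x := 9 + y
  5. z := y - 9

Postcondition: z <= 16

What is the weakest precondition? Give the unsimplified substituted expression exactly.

Answer: ( ( x * ( x - 1 ) ) - 9 ) <= 16

Derivation:
post: z <= 16
stmt 5: z := y - 9  -- replace 1 occurrence(s) of z with (y - 9)
  => ( y - 9 ) <= 16
stmt 4: x := 9 + y  -- replace 0 occurrence(s) of x with (9 + y)
  => ( y - 9 ) <= 16
stmt 3: y := x * y  -- replace 1 occurrence(s) of y with (x * y)
  => ( ( x * y ) - 9 ) <= 16
stmt 2: y := x - 1  -- replace 1 occurrence(s) of y with (x - 1)
  => ( ( x * ( x - 1 ) ) - 9 ) <= 16
stmt 1: z := x + z  -- replace 0 occurrence(s) of z with (x + z)
  => ( ( x * ( x - 1 ) ) - 9 ) <= 16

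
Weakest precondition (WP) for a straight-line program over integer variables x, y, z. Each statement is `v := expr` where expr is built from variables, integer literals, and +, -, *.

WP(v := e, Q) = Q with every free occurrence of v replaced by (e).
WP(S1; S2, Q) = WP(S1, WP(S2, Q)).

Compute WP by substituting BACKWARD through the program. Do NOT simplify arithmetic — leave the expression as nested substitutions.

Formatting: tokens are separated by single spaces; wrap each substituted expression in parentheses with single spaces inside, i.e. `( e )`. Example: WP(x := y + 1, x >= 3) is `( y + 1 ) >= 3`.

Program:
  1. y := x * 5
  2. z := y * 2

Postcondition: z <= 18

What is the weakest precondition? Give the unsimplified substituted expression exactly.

post: z <= 18
stmt 2: z := y * 2  -- replace 1 occurrence(s) of z with (y * 2)
  => ( y * 2 ) <= 18
stmt 1: y := x * 5  -- replace 1 occurrence(s) of y with (x * 5)
  => ( ( x * 5 ) * 2 ) <= 18

Answer: ( ( x * 5 ) * 2 ) <= 18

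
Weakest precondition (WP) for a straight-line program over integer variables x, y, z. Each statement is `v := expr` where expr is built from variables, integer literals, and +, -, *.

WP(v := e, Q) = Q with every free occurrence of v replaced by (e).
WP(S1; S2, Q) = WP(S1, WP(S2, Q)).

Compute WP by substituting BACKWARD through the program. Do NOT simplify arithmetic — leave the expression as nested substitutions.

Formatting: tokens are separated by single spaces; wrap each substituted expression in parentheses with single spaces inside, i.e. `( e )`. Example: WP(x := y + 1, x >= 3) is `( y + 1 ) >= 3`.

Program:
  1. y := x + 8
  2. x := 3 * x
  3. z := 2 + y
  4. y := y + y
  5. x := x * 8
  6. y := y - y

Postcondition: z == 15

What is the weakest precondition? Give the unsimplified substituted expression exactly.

post: z == 15
stmt 6: y := y - y  -- replace 0 occurrence(s) of y with (y - y)
  => z == 15
stmt 5: x := x * 8  -- replace 0 occurrence(s) of x with (x * 8)
  => z == 15
stmt 4: y := y + y  -- replace 0 occurrence(s) of y with (y + y)
  => z == 15
stmt 3: z := 2 + y  -- replace 1 occurrence(s) of z with (2 + y)
  => ( 2 + y ) == 15
stmt 2: x := 3 * x  -- replace 0 occurrence(s) of x with (3 * x)
  => ( 2 + y ) == 15
stmt 1: y := x + 8  -- replace 1 occurrence(s) of y with (x + 8)
  => ( 2 + ( x + 8 ) ) == 15

Answer: ( 2 + ( x + 8 ) ) == 15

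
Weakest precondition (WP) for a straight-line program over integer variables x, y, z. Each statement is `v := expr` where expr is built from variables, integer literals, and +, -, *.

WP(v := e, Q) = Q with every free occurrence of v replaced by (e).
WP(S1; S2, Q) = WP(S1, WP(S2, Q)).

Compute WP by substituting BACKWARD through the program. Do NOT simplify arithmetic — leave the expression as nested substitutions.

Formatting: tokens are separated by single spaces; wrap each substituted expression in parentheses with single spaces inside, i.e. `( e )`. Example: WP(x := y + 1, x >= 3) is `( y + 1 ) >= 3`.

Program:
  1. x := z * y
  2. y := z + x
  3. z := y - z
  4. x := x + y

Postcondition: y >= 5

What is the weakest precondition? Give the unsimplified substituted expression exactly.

Answer: ( z + ( z * y ) ) >= 5

Derivation:
post: y >= 5
stmt 4: x := x + y  -- replace 0 occurrence(s) of x with (x + y)
  => y >= 5
stmt 3: z := y - z  -- replace 0 occurrence(s) of z with (y - z)
  => y >= 5
stmt 2: y := z + x  -- replace 1 occurrence(s) of y with (z + x)
  => ( z + x ) >= 5
stmt 1: x := z * y  -- replace 1 occurrence(s) of x with (z * y)
  => ( z + ( z * y ) ) >= 5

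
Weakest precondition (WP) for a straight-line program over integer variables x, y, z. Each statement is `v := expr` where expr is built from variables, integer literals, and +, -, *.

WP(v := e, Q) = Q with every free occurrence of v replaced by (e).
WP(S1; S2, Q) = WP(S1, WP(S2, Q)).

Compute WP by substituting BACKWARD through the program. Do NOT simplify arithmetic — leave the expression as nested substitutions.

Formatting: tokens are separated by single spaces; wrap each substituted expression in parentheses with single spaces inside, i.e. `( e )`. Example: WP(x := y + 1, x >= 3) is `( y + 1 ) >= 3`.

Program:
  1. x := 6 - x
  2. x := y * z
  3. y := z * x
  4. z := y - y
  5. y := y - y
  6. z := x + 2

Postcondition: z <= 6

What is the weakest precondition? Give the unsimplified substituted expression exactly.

Answer: ( ( y * z ) + 2 ) <= 6

Derivation:
post: z <= 6
stmt 6: z := x + 2  -- replace 1 occurrence(s) of z with (x + 2)
  => ( x + 2 ) <= 6
stmt 5: y := y - y  -- replace 0 occurrence(s) of y with (y - y)
  => ( x + 2 ) <= 6
stmt 4: z := y - y  -- replace 0 occurrence(s) of z with (y - y)
  => ( x + 2 ) <= 6
stmt 3: y := z * x  -- replace 0 occurrence(s) of y with (z * x)
  => ( x + 2 ) <= 6
stmt 2: x := y * z  -- replace 1 occurrence(s) of x with (y * z)
  => ( ( y * z ) + 2 ) <= 6
stmt 1: x := 6 - x  -- replace 0 occurrence(s) of x with (6 - x)
  => ( ( y * z ) + 2 ) <= 6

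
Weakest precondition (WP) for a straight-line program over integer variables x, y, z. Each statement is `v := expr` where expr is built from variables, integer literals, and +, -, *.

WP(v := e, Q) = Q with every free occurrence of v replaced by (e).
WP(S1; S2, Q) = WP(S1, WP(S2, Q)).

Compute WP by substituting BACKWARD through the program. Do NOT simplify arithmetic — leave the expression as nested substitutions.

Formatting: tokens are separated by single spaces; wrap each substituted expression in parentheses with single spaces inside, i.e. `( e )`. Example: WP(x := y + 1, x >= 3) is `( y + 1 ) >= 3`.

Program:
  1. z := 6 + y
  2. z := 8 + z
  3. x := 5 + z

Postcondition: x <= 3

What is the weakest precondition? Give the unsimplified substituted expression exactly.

Answer: ( 5 + ( 8 + ( 6 + y ) ) ) <= 3

Derivation:
post: x <= 3
stmt 3: x := 5 + z  -- replace 1 occurrence(s) of x with (5 + z)
  => ( 5 + z ) <= 3
stmt 2: z := 8 + z  -- replace 1 occurrence(s) of z with (8 + z)
  => ( 5 + ( 8 + z ) ) <= 3
stmt 1: z := 6 + y  -- replace 1 occurrence(s) of z with (6 + y)
  => ( 5 + ( 8 + ( 6 + y ) ) ) <= 3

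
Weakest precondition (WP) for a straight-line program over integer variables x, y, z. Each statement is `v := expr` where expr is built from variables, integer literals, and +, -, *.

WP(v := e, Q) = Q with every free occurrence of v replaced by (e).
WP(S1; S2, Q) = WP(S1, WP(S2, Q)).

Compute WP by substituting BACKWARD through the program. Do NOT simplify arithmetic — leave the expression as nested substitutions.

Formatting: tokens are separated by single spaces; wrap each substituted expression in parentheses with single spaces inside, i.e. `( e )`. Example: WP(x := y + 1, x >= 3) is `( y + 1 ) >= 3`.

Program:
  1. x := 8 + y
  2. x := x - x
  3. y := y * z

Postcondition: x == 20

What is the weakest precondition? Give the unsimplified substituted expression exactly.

Answer: ( ( 8 + y ) - ( 8 + y ) ) == 20

Derivation:
post: x == 20
stmt 3: y := y * z  -- replace 0 occurrence(s) of y with (y * z)
  => x == 20
stmt 2: x := x - x  -- replace 1 occurrence(s) of x with (x - x)
  => ( x - x ) == 20
stmt 1: x := 8 + y  -- replace 2 occurrence(s) of x with (8 + y)
  => ( ( 8 + y ) - ( 8 + y ) ) == 20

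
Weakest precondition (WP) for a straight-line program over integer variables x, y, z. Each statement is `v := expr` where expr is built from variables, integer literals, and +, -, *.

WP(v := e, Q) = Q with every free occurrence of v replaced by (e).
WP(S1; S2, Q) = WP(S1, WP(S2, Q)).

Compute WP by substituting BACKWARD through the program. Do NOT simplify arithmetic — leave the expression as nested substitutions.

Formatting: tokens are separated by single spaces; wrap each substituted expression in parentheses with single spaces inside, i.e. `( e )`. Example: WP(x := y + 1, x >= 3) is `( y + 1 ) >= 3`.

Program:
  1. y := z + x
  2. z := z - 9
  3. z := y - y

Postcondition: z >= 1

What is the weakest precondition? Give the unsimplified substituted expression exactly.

post: z >= 1
stmt 3: z := y - y  -- replace 1 occurrence(s) of z with (y - y)
  => ( y - y ) >= 1
stmt 2: z := z - 9  -- replace 0 occurrence(s) of z with (z - 9)
  => ( y - y ) >= 1
stmt 1: y := z + x  -- replace 2 occurrence(s) of y with (z + x)
  => ( ( z + x ) - ( z + x ) ) >= 1

Answer: ( ( z + x ) - ( z + x ) ) >= 1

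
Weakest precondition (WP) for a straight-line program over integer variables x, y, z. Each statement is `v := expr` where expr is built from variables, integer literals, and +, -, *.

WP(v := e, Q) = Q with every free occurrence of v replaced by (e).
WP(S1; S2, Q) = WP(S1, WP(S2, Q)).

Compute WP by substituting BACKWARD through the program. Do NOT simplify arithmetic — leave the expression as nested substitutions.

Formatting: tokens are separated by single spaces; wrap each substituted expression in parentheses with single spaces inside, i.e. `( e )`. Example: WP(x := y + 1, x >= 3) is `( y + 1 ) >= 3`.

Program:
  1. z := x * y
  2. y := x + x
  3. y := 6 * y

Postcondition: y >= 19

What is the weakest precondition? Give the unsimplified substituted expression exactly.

post: y >= 19
stmt 3: y := 6 * y  -- replace 1 occurrence(s) of y with (6 * y)
  => ( 6 * y ) >= 19
stmt 2: y := x + x  -- replace 1 occurrence(s) of y with (x + x)
  => ( 6 * ( x + x ) ) >= 19
stmt 1: z := x * y  -- replace 0 occurrence(s) of z with (x * y)
  => ( 6 * ( x + x ) ) >= 19

Answer: ( 6 * ( x + x ) ) >= 19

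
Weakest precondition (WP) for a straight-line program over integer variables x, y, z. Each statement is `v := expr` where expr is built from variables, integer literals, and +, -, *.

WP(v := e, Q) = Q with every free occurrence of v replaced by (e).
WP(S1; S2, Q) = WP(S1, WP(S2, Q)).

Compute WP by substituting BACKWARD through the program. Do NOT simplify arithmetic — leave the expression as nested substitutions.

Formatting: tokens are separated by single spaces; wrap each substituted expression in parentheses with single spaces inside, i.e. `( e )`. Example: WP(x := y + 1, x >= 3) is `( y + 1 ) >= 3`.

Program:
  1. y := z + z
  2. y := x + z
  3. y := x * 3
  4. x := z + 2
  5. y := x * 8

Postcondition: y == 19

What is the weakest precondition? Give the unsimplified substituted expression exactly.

Answer: ( ( z + 2 ) * 8 ) == 19

Derivation:
post: y == 19
stmt 5: y := x * 8  -- replace 1 occurrence(s) of y with (x * 8)
  => ( x * 8 ) == 19
stmt 4: x := z + 2  -- replace 1 occurrence(s) of x with (z + 2)
  => ( ( z + 2 ) * 8 ) == 19
stmt 3: y := x * 3  -- replace 0 occurrence(s) of y with (x * 3)
  => ( ( z + 2 ) * 8 ) == 19
stmt 2: y := x + z  -- replace 0 occurrence(s) of y with (x + z)
  => ( ( z + 2 ) * 8 ) == 19
stmt 1: y := z + z  -- replace 0 occurrence(s) of y with (z + z)
  => ( ( z + 2 ) * 8 ) == 19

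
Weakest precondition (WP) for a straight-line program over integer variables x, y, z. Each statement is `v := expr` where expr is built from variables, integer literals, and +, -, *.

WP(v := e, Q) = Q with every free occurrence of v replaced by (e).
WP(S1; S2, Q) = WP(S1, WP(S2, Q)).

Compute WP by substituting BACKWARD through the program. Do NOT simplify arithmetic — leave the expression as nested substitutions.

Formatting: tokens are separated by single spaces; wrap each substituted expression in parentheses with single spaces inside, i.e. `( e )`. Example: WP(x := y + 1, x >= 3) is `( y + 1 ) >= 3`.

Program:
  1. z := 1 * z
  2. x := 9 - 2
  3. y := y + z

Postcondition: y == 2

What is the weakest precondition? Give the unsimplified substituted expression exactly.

post: y == 2
stmt 3: y := y + z  -- replace 1 occurrence(s) of y with (y + z)
  => ( y + z ) == 2
stmt 2: x := 9 - 2  -- replace 0 occurrence(s) of x with (9 - 2)
  => ( y + z ) == 2
stmt 1: z := 1 * z  -- replace 1 occurrence(s) of z with (1 * z)
  => ( y + ( 1 * z ) ) == 2

Answer: ( y + ( 1 * z ) ) == 2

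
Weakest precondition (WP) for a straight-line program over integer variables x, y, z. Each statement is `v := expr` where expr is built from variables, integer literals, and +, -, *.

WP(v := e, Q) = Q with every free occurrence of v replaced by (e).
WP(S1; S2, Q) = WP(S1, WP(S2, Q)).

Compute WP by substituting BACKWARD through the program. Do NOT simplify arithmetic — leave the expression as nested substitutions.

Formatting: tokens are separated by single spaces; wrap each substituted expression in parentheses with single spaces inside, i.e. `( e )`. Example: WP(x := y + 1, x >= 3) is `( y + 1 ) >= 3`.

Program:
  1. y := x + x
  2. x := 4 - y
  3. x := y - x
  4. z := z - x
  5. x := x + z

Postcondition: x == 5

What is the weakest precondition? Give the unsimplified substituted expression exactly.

Answer: ( ( ( x + x ) - ( 4 - ( x + x ) ) ) + ( z - ( ( x + x ) - ( 4 - ( x + x ) ) ) ) ) == 5

Derivation:
post: x == 5
stmt 5: x := x + z  -- replace 1 occurrence(s) of x with (x + z)
  => ( x + z ) == 5
stmt 4: z := z - x  -- replace 1 occurrence(s) of z with (z - x)
  => ( x + ( z - x ) ) == 5
stmt 3: x := y - x  -- replace 2 occurrence(s) of x with (y - x)
  => ( ( y - x ) + ( z - ( y - x ) ) ) == 5
stmt 2: x := 4 - y  -- replace 2 occurrence(s) of x with (4 - y)
  => ( ( y - ( 4 - y ) ) + ( z - ( y - ( 4 - y ) ) ) ) == 5
stmt 1: y := x + x  -- replace 4 occurrence(s) of y with (x + x)
  => ( ( ( x + x ) - ( 4 - ( x + x ) ) ) + ( z - ( ( x + x ) - ( 4 - ( x + x ) ) ) ) ) == 5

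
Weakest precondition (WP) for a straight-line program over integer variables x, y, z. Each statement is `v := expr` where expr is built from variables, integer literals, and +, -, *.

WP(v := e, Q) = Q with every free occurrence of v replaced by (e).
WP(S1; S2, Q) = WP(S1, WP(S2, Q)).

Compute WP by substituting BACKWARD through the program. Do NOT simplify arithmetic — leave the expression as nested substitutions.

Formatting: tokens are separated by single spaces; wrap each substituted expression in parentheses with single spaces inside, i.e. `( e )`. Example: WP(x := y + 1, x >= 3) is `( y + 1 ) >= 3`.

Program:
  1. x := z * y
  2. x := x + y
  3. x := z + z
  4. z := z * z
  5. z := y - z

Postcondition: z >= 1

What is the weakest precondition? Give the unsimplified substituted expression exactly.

post: z >= 1
stmt 5: z := y - z  -- replace 1 occurrence(s) of z with (y - z)
  => ( y - z ) >= 1
stmt 4: z := z * z  -- replace 1 occurrence(s) of z with (z * z)
  => ( y - ( z * z ) ) >= 1
stmt 3: x := z + z  -- replace 0 occurrence(s) of x with (z + z)
  => ( y - ( z * z ) ) >= 1
stmt 2: x := x + y  -- replace 0 occurrence(s) of x with (x + y)
  => ( y - ( z * z ) ) >= 1
stmt 1: x := z * y  -- replace 0 occurrence(s) of x with (z * y)
  => ( y - ( z * z ) ) >= 1

Answer: ( y - ( z * z ) ) >= 1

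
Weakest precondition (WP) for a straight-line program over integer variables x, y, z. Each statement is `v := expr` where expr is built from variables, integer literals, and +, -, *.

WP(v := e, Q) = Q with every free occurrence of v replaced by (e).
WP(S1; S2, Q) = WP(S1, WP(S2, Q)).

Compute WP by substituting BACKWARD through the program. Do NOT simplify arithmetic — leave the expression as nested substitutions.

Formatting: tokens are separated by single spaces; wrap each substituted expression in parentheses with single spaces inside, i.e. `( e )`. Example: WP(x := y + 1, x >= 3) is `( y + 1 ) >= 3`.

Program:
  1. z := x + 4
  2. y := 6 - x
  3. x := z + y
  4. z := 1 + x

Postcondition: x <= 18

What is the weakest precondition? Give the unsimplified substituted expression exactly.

post: x <= 18
stmt 4: z := 1 + x  -- replace 0 occurrence(s) of z with (1 + x)
  => x <= 18
stmt 3: x := z + y  -- replace 1 occurrence(s) of x with (z + y)
  => ( z + y ) <= 18
stmt 2: y := 6 - x  -- replace 1 occurrence(s) of y with (6 - x)
  => ( z + ( 6 - x ) ) <= 18
stmt 1: z := x + 4  -- replace 1 occurrence(s) of z with (x + 4)
  => ( ( x + 4 ) + ( 6 - x ) ) <= 18

Answer: ( ( x + 4 ) + ( 6 - x ) ) <= 18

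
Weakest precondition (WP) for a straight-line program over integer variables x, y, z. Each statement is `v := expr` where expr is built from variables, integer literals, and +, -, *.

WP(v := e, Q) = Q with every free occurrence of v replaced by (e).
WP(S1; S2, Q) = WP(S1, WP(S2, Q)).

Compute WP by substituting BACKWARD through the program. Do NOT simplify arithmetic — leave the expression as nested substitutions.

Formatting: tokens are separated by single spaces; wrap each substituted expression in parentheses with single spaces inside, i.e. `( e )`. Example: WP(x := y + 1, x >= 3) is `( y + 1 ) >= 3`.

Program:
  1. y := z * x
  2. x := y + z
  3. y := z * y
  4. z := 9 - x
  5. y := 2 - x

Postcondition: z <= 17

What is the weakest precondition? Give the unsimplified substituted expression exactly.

Answer: ( 9 - ( ( z * x ) + z ) ) <= 17

Derivation:
post: z <= 17
stmt 5: y := 2 - x  -- replace 0 occurrence(s) of y with (2 - x)
  => z <= 17
stmt 4: z := 9 - x  -- replace 1 occurrence(s) of z with (9 - x)
  => ( 9 - x ) <= 17
stmt 3: y := z * y  -- replace 0 occurrence(s) of y with (z * y)
  => ( 9 - x ) <= 17
stmt 2: x := y + z  -- replace 1 occurrence(s) of x with (y + z)
  => ( 9 - ( y + z ) ) <= 17
stmt 1: y := z * x  -- replace 1 occurrence(s) of y with (z * x)
  => ( 9 - ( ( z * x ) + z ) ) <= 17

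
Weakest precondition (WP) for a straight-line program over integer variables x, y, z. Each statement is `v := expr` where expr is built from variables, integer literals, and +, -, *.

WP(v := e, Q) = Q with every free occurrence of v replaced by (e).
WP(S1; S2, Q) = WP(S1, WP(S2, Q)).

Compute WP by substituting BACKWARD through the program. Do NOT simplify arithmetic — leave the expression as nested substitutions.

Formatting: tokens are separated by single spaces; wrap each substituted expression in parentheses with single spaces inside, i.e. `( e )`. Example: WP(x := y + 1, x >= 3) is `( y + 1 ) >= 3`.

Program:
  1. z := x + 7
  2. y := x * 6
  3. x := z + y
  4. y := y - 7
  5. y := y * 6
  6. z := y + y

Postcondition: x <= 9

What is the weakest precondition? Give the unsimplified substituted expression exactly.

Answer: ( ( x + 7 ) + ( x * 6 ) ) <= 9

Derivation:
post: x <= 9
stmt 6: z := y + y  -- replace 0 occurrence(s) of z with (y + y)
  => x <= 9
stmt 5: y := y * 6  -- replace 0 occurrence(s) of y with (y * 6)
  => x <= 9
stmt 4: y := y - 7  -- replace 0 occurrence(s) of y with (y - 7)
  => x <= 9
stmt 3: x := z + y  -- replace 1 occurrence(s) of x with (z + y)
  => ( z + y ) <= 9
stmt 2: y := x * 6  -- replace 1 occurrence(s) of y with (x * 6)
  => ( z + ( x * 6 ) ) <= 9
stmt 1: z := x + 7  -- replace 1 occurrence(s) of z with (x + 7)
  => ( ( x + 7 ) + ( x * 6 ) ) <= 9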